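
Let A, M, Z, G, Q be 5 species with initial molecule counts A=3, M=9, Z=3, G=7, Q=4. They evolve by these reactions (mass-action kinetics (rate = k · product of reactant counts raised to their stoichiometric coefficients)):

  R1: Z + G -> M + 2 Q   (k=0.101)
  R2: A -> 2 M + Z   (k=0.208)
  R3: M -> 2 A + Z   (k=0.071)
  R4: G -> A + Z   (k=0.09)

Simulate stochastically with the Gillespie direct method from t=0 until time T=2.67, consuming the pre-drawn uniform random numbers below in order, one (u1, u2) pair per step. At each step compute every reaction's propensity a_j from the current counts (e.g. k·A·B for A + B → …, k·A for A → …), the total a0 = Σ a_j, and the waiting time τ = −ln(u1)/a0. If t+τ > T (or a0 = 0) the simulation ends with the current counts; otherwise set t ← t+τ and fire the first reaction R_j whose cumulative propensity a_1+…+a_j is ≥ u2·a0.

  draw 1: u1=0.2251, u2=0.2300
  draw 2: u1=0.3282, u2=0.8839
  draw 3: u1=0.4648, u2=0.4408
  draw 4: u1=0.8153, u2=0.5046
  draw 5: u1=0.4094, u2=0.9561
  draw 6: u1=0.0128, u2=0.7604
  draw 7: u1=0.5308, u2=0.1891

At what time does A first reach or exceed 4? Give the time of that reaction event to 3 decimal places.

Threshold first reached at t = 0.733

t=0.000: A=3 M=9 Z=3 G=7 Q=4
Draw 1: a1=2.121, a2=0.624, a3=0.639, a4=0.630, a0=4.014; τ=−ln(0.2251)/4.014=0.372 → t=0.372; u2·a0=0.2300·4.014=0.923 ≤ a1=2.121 → R1 fires; A=3 M=10 Z=2 G=6 Q=6
Draw 2: a1=1.212, a2=0.624, a3=0.710, a4=0.540, a0=3.086; τ=−ln(0.3282)/3.086=0.361 → t=0.733; u2·a0=0.8839·3.086=2.728; a1+…+a3=2.546 < 2.728 ≤ a1+…+a4=3.086 → R4 fires; A=4 M=10 Z=3 G=5 Q=6
Draw 3: a1=1.515, a2=0.832, a3=0.710, a4=0.450, a0=3.507; τ=−ln(0.4648)/3.507=0.218 → t=0.951; u2·a0=0.4408·3.507=1.546; a1=1.515 < 1.546 ≤ a1+a2=2.347 → R2 fires; A=3 M=12 Z=4 G=5 Q=6
Draw 4: a1=2.020, a2=0.624, a3=0.852, a4=0.450, a0=3.946; τ=−ln(0.8153)/3.946=0.052 → t=1.003; u2·a0=0.5046·3.946=1.991 ≤ a1=2.020 → R1 fires; A=3 M=13 Z=3 G=4 Q=8
Draw 5: a1=1.212, a2=0.624, a3=0.923, a4=0.360, a0=3.119; τ=−ln(0.4094)/3.119=0.286 → t=1.289; u2·a0=0.9561·3.119=2.982; a1+…+a3=2.759 < 2.982 ≤ a1+…+a4=3.119 → R4 fires; A=4 M=13 Z=4 G=3 Q=8
Draw 6: a1=1.212, a2=0.832, a3=0.923, a4=0.270, a0=3.237; τ=−ln(0.0128)/3.237=1.346 → t=2.635; u2·a0=0.7604·3.237=2.461; a1+a2=2.044 < 2.461 ≤ a1+…+a3=2.967 → R3 fires; A=6 M=12 Z=5 G=3 Q=8
Draw 7: a1=1.515, a2=1.248, a3=0.852, a4=0.270, a0=3.885; τ=−ln(0.5308)/3.885=0.163 → t=2.799 > T=2.67: stop.
A first becomes ≥ 4 when it reaches 4 at the event at t=0.733.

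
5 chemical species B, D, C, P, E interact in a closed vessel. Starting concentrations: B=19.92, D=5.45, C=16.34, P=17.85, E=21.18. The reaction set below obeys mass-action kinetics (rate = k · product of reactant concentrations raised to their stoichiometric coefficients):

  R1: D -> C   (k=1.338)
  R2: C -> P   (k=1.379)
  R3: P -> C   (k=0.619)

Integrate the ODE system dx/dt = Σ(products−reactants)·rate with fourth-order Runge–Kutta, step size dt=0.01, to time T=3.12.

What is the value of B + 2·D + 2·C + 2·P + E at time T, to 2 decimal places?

Value at T = 120.38

Check how each reaction changes W = B + 2·D + 2·C + 2·P + E (weight of products minus weight of reactants):
R1: D -> C: (2·1) − (2·1) = 2 − 2 = 0
R2: C -> P: (2·1) − (2·1) = 2 − 2 = 0
R3: P -> C: (2·1) − (2·1) = 2 − 2 = 0
Every reaction leaves W unchanged, so W is conserved and no simulation is needed: W(T) = W(0) = 19.92 + 2·5.45 + 2·16.34 + 2·17.85 + 21.18 = 120.38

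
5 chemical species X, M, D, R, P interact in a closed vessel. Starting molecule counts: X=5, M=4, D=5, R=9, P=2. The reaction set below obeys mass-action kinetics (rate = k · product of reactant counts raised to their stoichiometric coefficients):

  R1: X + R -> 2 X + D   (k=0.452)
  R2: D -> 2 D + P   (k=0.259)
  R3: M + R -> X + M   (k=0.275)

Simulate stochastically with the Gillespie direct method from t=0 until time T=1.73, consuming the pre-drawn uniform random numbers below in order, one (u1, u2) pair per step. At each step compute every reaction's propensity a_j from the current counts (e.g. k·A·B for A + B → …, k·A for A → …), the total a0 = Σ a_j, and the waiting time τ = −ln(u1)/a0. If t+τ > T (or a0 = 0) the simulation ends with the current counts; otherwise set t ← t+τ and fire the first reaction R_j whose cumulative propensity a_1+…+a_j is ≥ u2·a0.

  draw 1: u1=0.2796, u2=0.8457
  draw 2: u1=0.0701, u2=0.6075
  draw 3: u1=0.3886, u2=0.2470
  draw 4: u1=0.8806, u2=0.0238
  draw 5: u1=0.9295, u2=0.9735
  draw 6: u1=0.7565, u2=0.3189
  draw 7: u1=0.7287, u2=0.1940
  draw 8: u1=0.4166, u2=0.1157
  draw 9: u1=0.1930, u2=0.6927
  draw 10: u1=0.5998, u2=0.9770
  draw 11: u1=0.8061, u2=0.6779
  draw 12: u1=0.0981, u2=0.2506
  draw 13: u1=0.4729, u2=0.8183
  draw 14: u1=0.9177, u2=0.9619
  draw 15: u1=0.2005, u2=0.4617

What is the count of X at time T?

X at T = 14

t=0.000: X=5 M=4 D=5 R=9 P=2
Draw 1: a1=20.340, a2=1.295, a3=9.900, a0=31.535; τ=−ln(0.2796)/31.535=0.040 → t=0.040; u2·a0=0.8457·31.535=26.669; a1+a2=21.635 < 26.669 ≤ a1+…+a3=31.535 → R3 fires; X=6 M=4 D=5 R=8 P=2
Draw 2: a1=21.696, a2=1.295, a3=8.800, a0=31.791; τ=−ln(0.0701)/31.791=0.084 → t=0.124; u2·a0=0.6075·31.791=19.313 ≤ a1=21.696 → R1 fires; X=7 M=4 D=6 R=7 P=2
Draw 3: a1=22.148, a2=1.554, a3=7.700, a0=31.402; τ=−ln(0.3886)/31.402=0.030 → t=0.154; u2·a0=0.2470·31.402=7.756 ≤ a1=22.148 → R1 fires; X=8 M=4 D=7 R=6 P=2
Draw 4: a1=21.696, a2=1.813, a3=6.600, a0=30.109; τ=−ln(0.8806)/30.109=0.004 → t=0.158; u2·a0=0.0238·30.109=0.717 ≤ a1=21.696 → R1 fires; X=9 M=4 D=8 R=5 P=2
Draw 5: a1=20.340, a2=2.072, a3=5.500, a0=27.912; τ=−ln(0.9295)/27.912=0.003 → t=0.161; u2·a0=0.9735·27.912=27.172; a1+a2=22.412 < 27.172 ≤ a1+…+a3=27.912 → R3 fires; X=10 M=4 D=8 R=4 P=2
Draw 6: a1=18.080, a2=2.072, a3=4.400, a0=24.552; τ=−ln(0.7565)/24.552=0.011 → t=0.172; u2·a0=0.3189·24.552=7.830 ≤ a1=18.080 → R1 fires; X=11 M=4 D=9 R=3 P=2
Draw 7: a1=14.916, a2=2.331, a3=3.300, a0=20.547; τ=−ln(0.7287)/20.547=0.015 → t=0.188; u2·a0=0.1940·20.547=3.986 ≤ a1=14.916 → R1 fires; X=12 M=4 D=10 R=2 P=2
Draw 8: a1=10.848, a2=2.590, a3=2.200, a0=15.638; τ=−ln(0.4166)/15.638=0.056 → t=0.244; u2·a0=0.1157·15.638=1.809 ≤ a1=10.848 → R1 fires; X=13 M=4 D=11 R=1 P=2
Draw 9: a1=5.876, a2=2.849, a3=1.100, a0=9.825; τ=−ln(0.1930)/9.825=0.167 → t=0.411; u2·a0=0.6927·9.825=6.806; a1=5.876 < 6.806 ≤ a1+a2=8.725 → R2 fires; X=13 M=4 D=12 R=1 P=3
Draw 10: a1=5.876, a2=3.108, a3=1.100, a0=10.084; τ=−ln(0.5998)/10.084=0.051 → t=0.462; u2·a0=0.9770·10.084=9.852; a1+a2=8.984 < 9.852 ≤ a1+…+a3=10.084 → R3 fires; X=14 M=4 D=12 R=0 P=3
Draw 11: a1=0.000, a2=3.108, a3=0.000, a0=3.108; τ=−ln(0.8061)/3.108=0.069 → t=0.531; u2·a0=0.6779·3.108=2.107; a1=0.000 < 2.107 ≤ a1+a2=3.108 → R2 fires; X=14 M=4 D=13 R=0 P=4
Draw 12: a1=0.000, a2=3.367, a3=0.000, a0=3.367; τ=−ln(0.0981)/3.367=0.690 → t=1.221; u2·a0=0.2506·3.367=0.844; a1=0.000 < 0.844 ≤ a1+a2=3.367 → R2 fires; X=14 M=4 D=14 R=0 P=5
Draw 13: a1=0.000, a2=3.626, a3=0.000, a0=3.626; τ=−ln(0.4729)/3.626=0.207 → t=1.427; u2·a0=0.8183·3.626=2.967; a1=0.000 < 2.967 ≤ a1+a2=3.626 → R2 fires; X=14 M=4 D=15 R=0 P=6
Draw 14: a1=0.000, a2=3.885, a3=0.000, a0=3.885; τ=−ln(0.9177)/3.885=0.022 → t=1.449; u2·a0=0.9619·3.885=3.737; a1=0.000 < 3.737 ≤ a1+a2=3.885 → R2 fires; X=14 M=4 D=16 R=0 P=7
Draw 15: a1=0.000, a2=4.144, a3=0.000, a0=4.144; τ=−ln(0.2005)/4.144=0.388 → t=1.837 > T=1.73: stop.
Read off X at T=1.73: 14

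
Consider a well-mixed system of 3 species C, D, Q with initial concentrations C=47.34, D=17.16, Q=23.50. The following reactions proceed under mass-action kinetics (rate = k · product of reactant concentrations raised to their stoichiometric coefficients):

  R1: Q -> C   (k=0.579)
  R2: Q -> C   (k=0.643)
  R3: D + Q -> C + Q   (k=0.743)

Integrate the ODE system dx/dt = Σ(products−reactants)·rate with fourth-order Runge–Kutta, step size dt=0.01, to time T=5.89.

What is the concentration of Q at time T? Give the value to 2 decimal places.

RK4 with dt=0.01: 589 steps to T=5.89. Trajectory (selected grid times):
t=0.00: C=47.34 D=17.16 Q=23.50
t=0.65: C=77.37 D=0.01 Q=10.62
t=1.31: C=83.26 D=0.00 Q=4.74
t=1.96: C=85.86 D=0.00 Q=2.14
t=2.62: C=87.04 D=0.00 Q=0.96
t=3.27: C=87.57 D=0.00 Q=0.43
t=3.93: C=87.81 D=0.00 Q=0.19
t=4.58: C=87.91 D=0.00 Q=0.09
t=5.24: C=87.96 D=0.00 Q=0.04
t=5.89: C=87.98 D=0.00 Q=0.02
Read off Q at T=5.89: 0.02

Q at T = 0.02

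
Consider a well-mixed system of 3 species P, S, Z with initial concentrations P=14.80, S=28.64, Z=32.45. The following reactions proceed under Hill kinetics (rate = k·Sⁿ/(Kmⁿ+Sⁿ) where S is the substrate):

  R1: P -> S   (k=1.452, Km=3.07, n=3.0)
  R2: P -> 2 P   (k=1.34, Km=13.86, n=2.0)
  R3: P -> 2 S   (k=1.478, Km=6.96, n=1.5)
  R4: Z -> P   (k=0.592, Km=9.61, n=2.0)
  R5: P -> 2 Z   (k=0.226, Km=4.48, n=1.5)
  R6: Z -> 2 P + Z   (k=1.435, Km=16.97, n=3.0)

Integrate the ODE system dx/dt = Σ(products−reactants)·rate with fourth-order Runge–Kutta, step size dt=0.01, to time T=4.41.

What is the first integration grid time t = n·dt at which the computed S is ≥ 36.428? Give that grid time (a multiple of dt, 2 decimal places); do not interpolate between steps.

RK4 with dt=0.01: 441 steps to T=4.41. Trajectory (selected grid times):
t=0.00: P=14.80 S=28.64 Z=32.45
t=0.49: P=15.30 S=30.45 Z=32.37
t=0.98: P=15.80 S=32.27 Z=32.30
t=1.47: P=16.31 S=34.10 Z=32.23
t=1.96: P=16.81 S=35.95 Z=32.15
t=2.08: P=16.94 S=36.40 Z=32.14
t=2.09: P=16.95 S=36.44 Z=32.13
t=2.45: P=17.32 S=37.80 Z=32.08
t=2.94: P=17.83 S=39.67 Z=32.01
t=3.43: P=18.34 S=41.55 Z=31.94
t=3.92: P=18.86 S=43.43 Z=31.88
t=4.41: P=19.37 S=45.33 Z=31.81
S(2.08)=36.400 < 36.428 but S(2.09)=36.438 ≥ 36.428, so the first grid time is t=2.09.

Threshold first reached at t = 2.09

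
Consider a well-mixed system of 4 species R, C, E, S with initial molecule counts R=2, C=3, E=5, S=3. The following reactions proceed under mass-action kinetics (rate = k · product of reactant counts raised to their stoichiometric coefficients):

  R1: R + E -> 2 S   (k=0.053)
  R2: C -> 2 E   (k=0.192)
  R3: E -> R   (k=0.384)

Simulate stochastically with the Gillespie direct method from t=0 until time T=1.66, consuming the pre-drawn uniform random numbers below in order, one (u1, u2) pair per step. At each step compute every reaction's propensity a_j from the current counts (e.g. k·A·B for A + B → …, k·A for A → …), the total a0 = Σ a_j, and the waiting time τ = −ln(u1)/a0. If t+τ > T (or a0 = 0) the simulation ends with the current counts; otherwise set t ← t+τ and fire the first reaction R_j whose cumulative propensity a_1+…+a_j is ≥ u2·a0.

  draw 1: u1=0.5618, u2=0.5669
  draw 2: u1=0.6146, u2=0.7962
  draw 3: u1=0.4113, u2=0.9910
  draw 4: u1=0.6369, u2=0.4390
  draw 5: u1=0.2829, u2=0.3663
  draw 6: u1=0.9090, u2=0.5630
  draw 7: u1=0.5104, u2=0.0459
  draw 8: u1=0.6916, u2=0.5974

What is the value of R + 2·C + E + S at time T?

Value at T = 16

Check how each reaction changes W = R + 2·C + E + S (weight of products minus weight of reactants):
R1: R + E -> 2 S: (1·2) − (1·1 + 1·1) = 2 − 2 = 0
R2: C -> 2 E: (1·2) − (2·1) = 2 − 2 = 0
R3: E -> R: (1·1) − (1·1) = 1 − 1 = 0
Every reaction leaves W unchanged, so W is conserved and no simulation is needed: W(T) = W(0) = 2 + 2·3 + 5 + 3 = 16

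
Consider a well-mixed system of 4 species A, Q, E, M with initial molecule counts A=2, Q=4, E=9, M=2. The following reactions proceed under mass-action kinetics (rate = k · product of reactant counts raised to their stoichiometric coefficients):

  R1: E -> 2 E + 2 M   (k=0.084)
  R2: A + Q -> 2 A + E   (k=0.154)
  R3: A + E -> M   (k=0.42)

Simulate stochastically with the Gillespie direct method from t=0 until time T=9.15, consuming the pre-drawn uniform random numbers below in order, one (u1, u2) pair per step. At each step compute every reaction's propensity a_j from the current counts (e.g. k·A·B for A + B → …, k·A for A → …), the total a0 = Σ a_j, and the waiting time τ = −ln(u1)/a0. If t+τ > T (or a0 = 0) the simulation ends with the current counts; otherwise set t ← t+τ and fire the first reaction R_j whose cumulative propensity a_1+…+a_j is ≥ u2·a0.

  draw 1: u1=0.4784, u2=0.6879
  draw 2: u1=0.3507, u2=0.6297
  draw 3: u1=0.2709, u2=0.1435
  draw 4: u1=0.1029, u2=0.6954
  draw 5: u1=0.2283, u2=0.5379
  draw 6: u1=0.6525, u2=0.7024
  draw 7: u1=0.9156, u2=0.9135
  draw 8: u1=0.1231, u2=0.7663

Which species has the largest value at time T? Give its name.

t=0.000: A=2 Q=4 E=9 M=2
Draw 1: a1=0.756, a2=1.232, a3=7.560, a0=9.548; τ=−ln(0.4784)/9.548=0.077 → t=0.077; u2·a0=0.6879·9.548=6.568; a1+a2=1.988 < 6.568 ≤ a1+…+a3=9.548 → R3 fires; A=1 Q=4 E=8 M=3
Draw 2: a1=0.672, a2=0.616, a3=3.360, a0=4.648; τ=−ln(0.3507)/4.648=0.225 → t=0.303; u2·a0=0.6297·4.648=2.927; a1+a2=1.288 < 2.927 ≤ a1+…+a3=4.648 → R3 fires; A=0 Q=4 E=7 M=4
Draw 3: a1=0.588, a2=0.000, a3=0.000, a0=0.588; τ=−ln(0.2709)/0.588=2.221 → t=2.524; u2·a0=0.1435·0.588=0.084 ≤ a1=0.588 → R1 fires; A=0 Q=4 E=8 M=6
Draw 4: a1=0.672, a2=0.000, a3=0.000, a0=0.672; τ=−ln(0.1029)/0.672=3.384 → t=5.908; u2·a0=0.6954·0.672=0.467 ≤ a1=0.672 → R1 fires; A=0 Q=4 E=9 M=8
Draw 5: a1=0.756, a2=0.000, a3=0.000, a0=0.756; τ=−ln(0.2283)/0.756=1.954 → t=7.862; u2·a0=0.5379·0.756=0.407 ≤ a1=0.756 → R1 fires; A=0 Q=4 E=10 M=10
Draw 6: a1=0.840, a2=0.000, a3=0.000, a0=0.840; τ=−ln(0.6525)/0.840=0.508 → t=8.370; u2·a0=0.7024·0.840=0.590 ≤ a1=0.840 → R1 fires; A=0 Q=4 E=11 M=12
Draw 7: a1=0.924, a2=0.000, a3=0.000, a0=0.924; τ=−ln(0.9156)/0.924=0.095 → t=8.465; u2·a0=0.9135·0.924=0.844 ≤ a1=0.924 → R1 fires; A=0 Q=4 E=12 M=14
Draw 8: a1=1.008, a2=0.000, a3=0.000, a0=1.008; τ=−ln(0.1231)/1.008=2.078 → t=10.543 > T=9.15: stop.
At T=9.15: A=0 Q=4 E=12 M=14; the largest is M.

Dominant species at T: M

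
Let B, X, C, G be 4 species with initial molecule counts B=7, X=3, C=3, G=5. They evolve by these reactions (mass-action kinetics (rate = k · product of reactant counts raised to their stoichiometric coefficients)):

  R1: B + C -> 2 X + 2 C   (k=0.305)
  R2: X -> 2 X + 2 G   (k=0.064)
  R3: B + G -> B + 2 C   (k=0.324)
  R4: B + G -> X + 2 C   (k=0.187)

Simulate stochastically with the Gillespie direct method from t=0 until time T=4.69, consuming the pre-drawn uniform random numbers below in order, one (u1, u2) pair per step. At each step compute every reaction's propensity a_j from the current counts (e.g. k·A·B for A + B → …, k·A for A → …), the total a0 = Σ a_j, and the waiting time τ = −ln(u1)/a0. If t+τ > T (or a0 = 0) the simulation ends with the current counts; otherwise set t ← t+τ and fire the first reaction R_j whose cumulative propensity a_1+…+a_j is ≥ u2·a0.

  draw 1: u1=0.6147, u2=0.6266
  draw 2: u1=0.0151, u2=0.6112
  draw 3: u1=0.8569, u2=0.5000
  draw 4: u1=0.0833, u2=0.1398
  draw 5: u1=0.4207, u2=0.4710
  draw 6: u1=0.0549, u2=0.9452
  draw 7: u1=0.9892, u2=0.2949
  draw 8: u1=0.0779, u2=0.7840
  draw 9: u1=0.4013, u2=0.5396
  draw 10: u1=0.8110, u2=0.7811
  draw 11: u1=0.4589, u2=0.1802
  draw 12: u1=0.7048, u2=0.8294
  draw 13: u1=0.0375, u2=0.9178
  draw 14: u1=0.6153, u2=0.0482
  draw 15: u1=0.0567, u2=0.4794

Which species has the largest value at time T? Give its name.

Dominant species at T: X

t=0.000: B=7 X=3 C=3 G=5
Draw 1: a1=6.405, a2=0.192, a3=11.340, a4=6.545, a0=24.482; τ=−ln(0.6147)/24.482=0.020 → t=0.020; u2·a0=0.6266·24.482=15.340; a1+a2=6.597 < 15.340 ≤ a1+…+a3=17.937 → R3 fires; B=7 X=3 C=5 G=4
Draw 2: a1=10.675, a2=0.192, a3=9.072, a4=5.236, a0=25.175; τ=−ln(0.0151)/25.175=0.167 → t=0.186; u2·a0=0.6112·25.175=15.387; a1+a2=10.867 < 15.387 ≤ a1+…+a3=19.939 → R3 fires; B=7 X=3 C=7 G=3
Draw 3: a1=14.945, a2=0.192, a3=6.804, a4=3.927, a0=25.868; τ=−ln(0.8569)/25.868=0.006 → t=0.192; u2·a0=0.5000·25.868=12.934 ≤ a1=14.945 → R1 fires; B=6 X=5 C=8 G=3
Draw 4: a1=14.640, a2=0.320, a3=5.832, a4=3.366, a0=24.158; τ=−ln(0.0833)/24.158=0.103 → t=0.295; u2·a0=0.1398·24.158=3.377 ≤ a1=14.640 → R1 fires; B=5 X=7 C=9 G=3
Draw 5: a1=13.725, a2=0.448, a3=4.860, a4=2.805, a0=21.838; τ=−ln(0.4207)/21.838=0.040 → t=0.335; u2·a0=0.4710·21.838=10.286 ≤ a1=13.725 → R1 fires; B=4 X=9 C=10 G=3
Draw 6: a1=12.200, a2=0.576, a3=3.888, a4=2.244, a0=18.908; τ=−ln(0.0549)/18.908=0.153 → t=0.488; u2·a0=0.9452·18.908=17.872; a1+…+a3=16.664 < 17.872 ≤ a1+…+a4=18.908 → R4 fires; B=3 X=10 C=12 G=2
Draw 7: a1=10.980, a2=0.640, a3=1.944, a4=1.122, a0=14.686; τ=−ln(0.9892)/14.686=0.001 → t=0.489; u2·a0=0.2949·14.686=4.331 ≤ a1=10.980 → R1 fires; B=2 X=12 C=13 G=2
Draw 8: a1=7.930, a2=0.768, a3=1.296, a4=0.748, a0=10.742; τ=−ln(0.0779)/10.742=0.238 → t=0.727; u2·a0=0.7840·10.742=8.422; a1=7.930 < 8.422 ≤ a1+a2=8.698 → R2 fires; B=2 X=13 C=13 G=4
Draw 9: a1=7.930, a2=0.832, a3=2.592, a4=1.496, a0=12.850; τ=−ln(0.4013)/12.850=0.071 → t=0.798; u2·a0=0.5396·12.850=6.934 ≤ a1=7.930 → R1 fires; B=1 X=15 C=14 G=4
Draw 10: a1=4.270, a2=0.960, a3=1.296, a4=0.748, a0=7.274; τ=−ln(0.8110)/7.274=0.029 → t=0.827; u2·a0=0.7811·7.274=5.682; a1+a2=5.230 < 5.682 ≤ a1+…+a3=6.526 → R3 fires; B=1 X=15 C=16 G=3
Draw 11: a1=4.880, a2=0.960, a3=0.972, a4=0.561, a0=7.373; τ=−ln(0.4589)/7.373=0.106 → t=0.932; u2·a0=0.1802·7.373=1.329 ≤ a1=4.880 → R1 fires; B=0 X=17 C=17 G=3
Draw 12: a1=0.000, a2=1.088, a3=0.000, a4=0.000, a0=1.088; τ=−ln(0.7048)/1.088=0.322 → t=1.254; u2·a0=0.8294·1.088=0.902; a1=0.000 < 0.902 ≤ a1+a2=1.088 → R2 fires; B=0 X=18 C=17 G=5
Draw 13: a1=0.000, a2=1.152, a3=0.000, a4=0.000, a0=1.152; τ=−ln(0.0375)/1.152=2.850 → t=4.104; u2·a0=0.9178·1.152=1.057; a1=0.000 < 1.057 ≤ a1+a2=1.152 → R2 fires; B=0 X=19 C=17 G=7
Draw 14: a1=0.000, a2=1.216, a3=0.000, a4=0.000, a0=1.216; τ=−ln(0.6153)/1.216=0.399 → t=4.503; u2·a0=0.0482·1.216=0.059; a1=0.000 < 0.059 ≤ a1+a2=1.216 → R2 fires; B=0 X=20 C=17 G=9
Draw 15: a1=0.000, a2=1.280, a3=0.000, a4=0.000, a0=1.280; τ=−ln(0.0567)/1.280=2.242 → t=6.746 > T=4.69: stop.
At T=4.69: B=0 X=20 C=17 G=9; the largest is X.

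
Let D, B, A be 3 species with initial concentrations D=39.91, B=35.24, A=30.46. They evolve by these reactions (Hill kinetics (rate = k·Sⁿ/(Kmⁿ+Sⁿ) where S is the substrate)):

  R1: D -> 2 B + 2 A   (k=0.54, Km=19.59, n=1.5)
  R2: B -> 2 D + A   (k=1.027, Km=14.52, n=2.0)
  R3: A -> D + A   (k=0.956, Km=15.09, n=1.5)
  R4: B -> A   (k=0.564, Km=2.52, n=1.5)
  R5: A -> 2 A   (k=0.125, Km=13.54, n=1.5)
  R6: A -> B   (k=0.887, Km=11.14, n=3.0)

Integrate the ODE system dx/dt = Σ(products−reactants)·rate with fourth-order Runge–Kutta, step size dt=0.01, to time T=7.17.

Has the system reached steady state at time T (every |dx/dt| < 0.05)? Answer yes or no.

RK4 with dt=0.01: 717 steps to T=7.17. Trajectory (selected grid times):
t=0.00: D=39.91 B=35.24 A=30.46
t=0.80: D=41.56 B=35.42 A=31.65
t=1.59: D=43.20 B=35.61 A=32.84
t=2.39: D=44.86 B=35.81 A=34.05
t=3.19: D=46.53 B=36.03 A=35.27
t=3.98: D=48.19 B=36.24 A=36.48
t=4.78: D=49.87 B=36.47 A=37.71
t=5.58: D=51.55 B=36.71 A=38.95
t=6.37: D=53.22 B=36.95 A=40.18
t=7.17: D=54.91 B=37.20 A=41.43
Rates at T: R1=0.4452, R2=0.8912, R3=0.7837, R4=0.5542, R5=0.1053, R6=0.8701
dx/dt at T (Σ net stoichiometry × rate): D=+2.1210, B=+0.3150, A=+1.5710
Largest |dx/dt| is |+2.1210| (D) ≥ 0.05 → not steady.

Steady state at T: no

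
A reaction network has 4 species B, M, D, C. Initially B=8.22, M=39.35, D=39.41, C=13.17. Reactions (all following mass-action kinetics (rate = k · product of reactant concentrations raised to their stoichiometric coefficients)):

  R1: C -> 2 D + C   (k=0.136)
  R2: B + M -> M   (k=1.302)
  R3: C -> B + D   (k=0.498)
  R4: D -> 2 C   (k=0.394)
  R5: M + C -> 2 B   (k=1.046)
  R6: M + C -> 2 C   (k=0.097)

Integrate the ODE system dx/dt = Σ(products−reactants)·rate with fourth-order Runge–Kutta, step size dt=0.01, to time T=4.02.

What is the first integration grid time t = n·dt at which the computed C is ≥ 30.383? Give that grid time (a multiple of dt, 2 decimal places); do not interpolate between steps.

Threshold first reached at t = 2.86

RK4 with dt=0.01: 402 steps to T=4.02. Trajectory (selected grid times):
t=0.00: B=8.22 M=39.35 D=39.41 C=13.17
t=0.45: B=3.20 M=11.08 D=33.77 C=2.12
t=0.89: B=5.97 M=2.16 D=29.42 C=4.92
t=1.34: B=9.03 M=0.04 D=27.19 C=11.33
t=1.79: B=12.34 M=0.00 D=27.44 C=17.65
t=2.23: B=16.80 M=0.00 D=29.43 C=23.01
t=2.68: B=22.54 M=0.00 D=32.81 C=28.26
t=2.85: B=25.02 M=0.00 D=34.39 C=30.28
t=2.86: B=25.17 M=0.00 D=34.49 C=30.40
t=3.13: B=29.48 M=0.00 D=37.34 C=33.73
t=3.57: B=37.50 M=0.00 D=42.81 C=39.57
t=4.02: B=47.11 M=0.00 D=49.49 C=46.30
C(2.85)=30.284 < 30.383 but C(2.86)=30.405 ≥ 30.383, so the first grid time is t=2.86.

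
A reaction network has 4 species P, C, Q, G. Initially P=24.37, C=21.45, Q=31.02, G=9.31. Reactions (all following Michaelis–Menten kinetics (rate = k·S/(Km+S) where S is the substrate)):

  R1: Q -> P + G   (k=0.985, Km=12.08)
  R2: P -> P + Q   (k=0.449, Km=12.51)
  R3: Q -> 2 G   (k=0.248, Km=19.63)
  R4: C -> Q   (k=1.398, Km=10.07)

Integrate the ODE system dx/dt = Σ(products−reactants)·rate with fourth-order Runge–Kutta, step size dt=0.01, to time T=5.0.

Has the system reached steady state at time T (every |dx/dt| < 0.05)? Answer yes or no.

RK4 with dt=0.01: 500 steps to T=5.0. Trajectory (selected grid times):
t=0.00: P=24.37 C=21.45 Q=31.02 G=9.31
t=0.56: P=24.77 C=20.92 Q=31.23 G=9.88
t=1.11: P=25.16 C=20.40 Q=31.44 G=10.44
t=1.67: P=25.56 C=19.88 Q=31.65 G=11.01
t=2.22: P=25.95 C=19.37 Q=31.84 G=11.57
t=2.78: P=26.35 C=18.86 Q=32.04 G=12.14
t=3.33: P=26.74 C=18.36 Q=32.23 G=12.70
t=3.89: P=27.15 C=17.86 Q=32.42 G=13.28
t=4.44: P=27.54 C=17.37 Q=32.60 G=13.84
t=5.00: P=27.94 C=16.88 Q=32.77 G=14.42
Rates at T: R1=0.7197, R2=0.3101, R3=0.1551, R4=0.8755
dx/dt at T (Σ net stoichiometry × rate): P=+0.7197, C=-0.8755, Q=+0.3109, G=+1.0299
Largest |dx/dt| is |+1.0299| (G) ≥ 0.05 → not steady.

Steady state at T: no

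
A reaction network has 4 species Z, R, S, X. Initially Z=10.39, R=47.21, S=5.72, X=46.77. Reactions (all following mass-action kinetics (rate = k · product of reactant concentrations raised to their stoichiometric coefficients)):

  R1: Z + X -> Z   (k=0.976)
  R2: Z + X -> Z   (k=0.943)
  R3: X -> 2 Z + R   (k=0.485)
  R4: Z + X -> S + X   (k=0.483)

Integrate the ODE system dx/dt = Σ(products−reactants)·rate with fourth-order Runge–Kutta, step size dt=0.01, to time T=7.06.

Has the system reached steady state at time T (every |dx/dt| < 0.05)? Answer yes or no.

Steady state at T: yes

RK4 with dt=0.01: 706 steps to T=7.06. Trajectory (selected grid times):
t=0.00: Z=10.39 R=47.21 S=5.72 X=46.77
t=0.78: Z=3.15 R=49.21 S=16.96 X=0.11
t=1.57: Z=3.14 R=49.22 S=16.99 X=0.00
t=2.35: Z=3.14 R=49.22 S=16.99 X=0.00
t=3.14: Z=3.14 R=49.22 S=16.99 X=0.00
t=3.92: Z=3.14 R=49.22 S=16.99 X=0.00
t=4.71: Z=3.14 R=49.22 S=16.99 X=0.00
t=5.49: Z=3.14 R=49.22 S=16.99 X=0.00
t=6.28: Z=3.14 R=49.22 S=16.99 X=0.00
t=7.06: Z=3.14 R=49.22 S=16.99 X=0.00
Rates at T: R1=0.0000, R2=0.0000, R3=0.0000, R4=0.0000
dx/dt at T (Σ net stoichiometry × rate): Z=-0.0000, R=+0.0000, S=+0.0000, X=-0.0000
Largest |dx/dt| is |-0.0000| (X) < 0.05 → steady.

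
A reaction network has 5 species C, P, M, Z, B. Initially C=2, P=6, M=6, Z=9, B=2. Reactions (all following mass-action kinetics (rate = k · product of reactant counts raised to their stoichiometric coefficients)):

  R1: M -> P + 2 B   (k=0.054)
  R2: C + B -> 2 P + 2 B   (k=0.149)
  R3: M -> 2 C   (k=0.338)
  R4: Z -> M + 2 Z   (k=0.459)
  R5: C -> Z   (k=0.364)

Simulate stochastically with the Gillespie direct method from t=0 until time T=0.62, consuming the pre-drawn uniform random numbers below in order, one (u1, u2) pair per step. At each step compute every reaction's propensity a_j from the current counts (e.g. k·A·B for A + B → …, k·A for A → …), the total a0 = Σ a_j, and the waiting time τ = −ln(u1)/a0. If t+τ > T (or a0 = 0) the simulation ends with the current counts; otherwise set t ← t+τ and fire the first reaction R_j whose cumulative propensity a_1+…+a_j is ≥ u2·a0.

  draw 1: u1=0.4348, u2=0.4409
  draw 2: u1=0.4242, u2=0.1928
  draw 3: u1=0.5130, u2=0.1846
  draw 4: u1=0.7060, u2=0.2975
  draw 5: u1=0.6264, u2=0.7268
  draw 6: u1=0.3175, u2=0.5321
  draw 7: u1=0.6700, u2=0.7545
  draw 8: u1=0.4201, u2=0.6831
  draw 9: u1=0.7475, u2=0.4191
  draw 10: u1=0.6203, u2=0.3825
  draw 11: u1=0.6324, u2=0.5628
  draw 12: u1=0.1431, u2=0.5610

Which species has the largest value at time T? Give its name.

Dominant species at T: Z

t=0.000: C=2 P=6 M=6 Z=9 B=2
Draw 1: a1=0.324, a2=0.596, a3=2.028, a4=4.131, a5=0.728, a0=7.807; τ=−ln(0.4348)/7.807=0.107 → t=0.107; u2·a0=0.4409·7.807=3.442; a1+…+a3=2.948 < 3.442 ≤ a1+…+a4=7.079 → R4 fires; C=2 P=6 M=7 Z=10 B=2
Draw 2: a1=0.378, a2=0.596, a3=2.366, a4=4.590, a5=0.728, a0=8.658; τ=−ln(0.4242)/8.658=0.099 → t=0.206; u2·a0=0.1928·8.658=1.669; a1+a2=0.974 < 1.669 ≤ a1+…+a3=3.340 → R3 fires; C=4 P=6 M=6 Z=10 B=2
Draw 3: a1=0.324, a2=1.192, a3=2.028, a4=4.590, a5=1.456, a0=9.590; τ=−ln(0.5130)/9.590=0.070 → t=0.275; u2·a0=0.1846·9.590=1.770; a1+a2=1.516 < 1.770 ≤ a1+…+a3=3.544 → R3 fires; C=6 P=6 M=5 Z=10 B=2
Draw 4: a1=0.270, a2=1.788, a3=1.690, a4=4.590, a5=2.184, a0=10.522; τ=−ln(0.7060)/10.522=0.033 → t=0.308; u2·a0=0.2975·10.522=3.130; a1+a2=2.058 < 3.130 ≤ a1+…+a3=3.748 → R3 fires; C=8 P=6 M=4 Z=10 B=2
Draw 5: a1=0.216, a2=2.384, a3=1.352, a4=4.590, a5=2.912, a0=11.454; τ=−ln(0.6264)/11.454=0.041 → t=0.349; u2·a0=0.7268·11.454=8.325; a1+…+a3=3.952 < 8.325 ≤ a1+…+a4=8.542 → R4 fires; C=8 P=6 M=5 Z=11 B=2
Draw 6: a1=0.270, a2=2.384, a3=1.690, a4=5.049, a5=2.912, a0=12.305; τ=−ln(0.3175)/12.305=0.093 → t=0.442; u2·a0=0.5321·12.305=6.547; a1+…+a3=4.344 < 6.547 ≤ a1+…+a4=9.393 → R4 fires; C=8 P=6 M=6 Z=12 B=2
Draw 7: a1=0.324, a2=2.384, a3=2.028, a4=5.508, a5=2.912, a0=13.156; τ=−ln(0.6700)/13.156=0.030 → t=0.473; u2·a0=0.7545·13.156=9.926; a1+…+a3=4.736 < 9.926 ≤ a1+…+a4=10.244 → R4 fires; C=8 P=6 M=7 Z=13 B=2
Draw 8: a1=0.378, a2=2.384, a3=2.366, a4=5.967, a5=2.912, a0=14.007; τ=−ln(0.4201)/14.007=0.062 → t=0.535; u2·a0=0.6831·14.007=9.568; a1+…+a3=5.128 < 9.568 ≤ a1+…+a4=11.095 → R4 fires; C=8 P=6 M=8 Z=14 B=2
Draw 9: a1=0.432, a2=2.384, a3=2.704, a4=6.426, a5=2.912, a0=14.858; τ=−ln(0.7475)/14.858=0.020 → t=0.554; u2·a0=0.4191·14.858=6.227; a1+…+a3=5.520 < 6.227 ≤ a1+…+a4=11.946 → R4 fires; C=8 P=6 M=9 Z=15 B=2
Draw 10: a1=0.486, a2=2.384, a3=3.042, a4=6.885, a5=2.912, a0=15.709; τ=−ln(0.6203)/15.709=0.030 → t=0.585; u2·a0=0.3825·15.709=6.009; a1+…+a3=5.912 < 6.009 ≤ a1+…+a4=12.797 → R4 fires; C=8 P=6 M=10 Z=16 B=2
Draw 11: a1=0.540, a2=2.384, a3=3.380, a4=7.344, a5=2.912, a0=16.560; τ=−ln(0.6324)/16.560=0.028 → t=0.613; u2·a0=0.5628·16.560=9.320; a1+…+a3=6.304 < 9.320 ≤ a1+…+a4=13.648 → R4 fires; C=8 P=6 M=11 Z=17 B=2
Draw 12: a1=0.594, a2=2.384, a3=3.718, a4=7.803, a5=2.912, a0=17.411; τ=−ln(0.1431)/17.411=0.112 → t=0.724 > T=0.62: stop.
At T=0.62: C=8 P=6 M=11 Z=17 B=2; the largest is Z.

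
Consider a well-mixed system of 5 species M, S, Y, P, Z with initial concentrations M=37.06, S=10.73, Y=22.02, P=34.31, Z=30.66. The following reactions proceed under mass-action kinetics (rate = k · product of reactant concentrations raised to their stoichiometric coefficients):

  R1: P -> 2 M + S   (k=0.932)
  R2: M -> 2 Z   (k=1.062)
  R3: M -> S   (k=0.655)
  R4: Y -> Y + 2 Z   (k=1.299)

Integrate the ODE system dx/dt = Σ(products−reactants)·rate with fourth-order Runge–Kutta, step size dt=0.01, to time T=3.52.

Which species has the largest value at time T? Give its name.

Dominant species at T: Z

RK4 with dt=0.01: 352 steps to T=3.52. Trajectory (selected grid times):
t=0.00: M=37.06 S=10.73 Y=22.02 P=34.31 Z=30.66
t=0.39: M=33.91 S=30.37 Y=22.02 P=23.85 Z=82.74
t=0.78: M=27.74 S=45.53 Y=22.02 P=16.58 Z=130.66
t=1.17: M=21.42 S=56.85 Y=22.02 P=11.53 Z=173.30
t=1.56: M=15.99 S=65.12 Y=22.02 P=8.02 Z=211.03
t=1.96: M=11.58 S=71.20 Y=22.02 P=5.52 Z=245.53
t=2.35: M=8.33 S=75.41 Y=22.02 P=3.84 Z=276.03
t=2.74: M=5.94 S=78.38 Y=22.02 P=2.67 Z=304.19
t=3.13: M=4.20 S=80.48 Y=22.02 P=1.86 Z=330.66
t=3.52: M=2.96 S=81.95 Y=22.02 P=1.29 Z=355.91
At T=3.52: M=2.96 S=81.95 Y=22.02 P=1.29 Z=355.91; the largest is Z.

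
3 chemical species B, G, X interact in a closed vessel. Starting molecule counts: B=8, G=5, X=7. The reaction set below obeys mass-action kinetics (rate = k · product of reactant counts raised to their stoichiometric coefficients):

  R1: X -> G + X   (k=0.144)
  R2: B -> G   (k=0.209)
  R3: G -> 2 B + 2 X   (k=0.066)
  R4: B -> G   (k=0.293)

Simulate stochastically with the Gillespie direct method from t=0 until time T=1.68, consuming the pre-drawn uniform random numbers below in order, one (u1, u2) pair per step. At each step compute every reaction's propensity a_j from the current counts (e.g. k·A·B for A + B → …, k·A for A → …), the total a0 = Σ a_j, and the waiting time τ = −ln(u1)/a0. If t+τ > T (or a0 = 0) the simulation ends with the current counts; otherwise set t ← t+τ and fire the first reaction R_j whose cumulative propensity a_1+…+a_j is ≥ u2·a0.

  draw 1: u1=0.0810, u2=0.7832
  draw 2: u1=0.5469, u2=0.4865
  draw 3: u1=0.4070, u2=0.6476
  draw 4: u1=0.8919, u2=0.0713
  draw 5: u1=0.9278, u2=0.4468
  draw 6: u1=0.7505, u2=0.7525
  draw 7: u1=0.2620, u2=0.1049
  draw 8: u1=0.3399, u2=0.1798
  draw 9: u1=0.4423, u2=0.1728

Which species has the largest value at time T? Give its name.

Dominant species at T: G

t=0.000: B=8 G=5 X=7
Draw 1: a1=1.008, a2=1.672, a3=0.330, a4=2.344, a0=5.354; τ=−ln(0.0810)/5.354=0.469 → t=0.469; u2·a0=0.7832·5.354=4.193; a1+…+a3=3.010 < 4.193 ≤ a1+…+a4=5.354 → R4 fires; B=7 G=6 X=7
Draw 2: a1=1.008, a2=1.463, a3=0.396, a4=2.051, a0=4.918; τ=−ln(0.5469)/4.918=0.123 → t=0.592; u2·a0=0.4865·4.918=2.393; a1=1.008 < 2.393 ≤ a1+a2=2.471 → R2 fires; B=6 G=7 X=7
Draw 3: a1=1.008, a2=1.254, a3=0.462, a4=1.758, a0=4.482; τ=−ln(0.4070)/4.482=0.201 → t=0.793; u2·a0=0.6476·4.482=2.903; a1+…+a3=2.724 < 2.903 ≤ a1+…+a4=4.482 → R4 fires; B=5 G=8 X=7
Draw 4: a1=1.008, a2=1.045, a3=0.528, a4=1.465, a0=4.046; τ=−ln(0.8919)/4.046=0.028 → t=0.821; u2·a0=0.0713·4.046=0.288 ≤ a1=1.008 → R1 fires; B=5 G=9 X=7
Draw 5: a1=1.008, a2=1.045, a3=0.594, a4=1.465, a0=4.112; τ=−ln(0.9278)/4.112=0.018 → t=0.839; u2·a0=0.4468·4.112=1.837; a1=1.008 < 1.837 ≤ a1+a2=2.053 → R2 fires; B=4 G=10 X=7
Draw 6: a1=1.008, a2=0.836, a3=0.660, a4=1.172, a0=3.676; τ=−ln(0.7505)/3.676=0.078 → t=0.917; u2·a0=0.7525·3.676=2.766; a1+…+a3=2.504 < 2.766 ≤ a1+…+a4=3.676 → R4 fires; B=3 G=11 X=7
Draw 7: a1=1.008, a2=0.627, a3=0.726, a4=0.879, a0=3.240; τ=−ln(0.2620)/3.240=0.413 → t=1.331; u2·a0=0.1049·3.240=0.340 ≤ a1=1.008 → R1 fires; B=3 G=12 X=7
Draw 8: a1=1.008, a2=0.627, a3=0.792, a4=0.879, a0=3.306; τ=−ln(0.3399)/3.306=0.326 → t=1.657; u2·a0=0.1798·3.306=0.594 ≤ a1=1.008 → R1 fires; B=3 G=13 X=7
Draw 9: a1=1.008, a2=0.627, a3=0.858, a4=0.879, a0=3.372; τ=−ln(0.4423)/3.372=0.242 → t=1.899 > T=1.68: stop.
At T=1.68: B=3 G=13 X=7; the largest is G.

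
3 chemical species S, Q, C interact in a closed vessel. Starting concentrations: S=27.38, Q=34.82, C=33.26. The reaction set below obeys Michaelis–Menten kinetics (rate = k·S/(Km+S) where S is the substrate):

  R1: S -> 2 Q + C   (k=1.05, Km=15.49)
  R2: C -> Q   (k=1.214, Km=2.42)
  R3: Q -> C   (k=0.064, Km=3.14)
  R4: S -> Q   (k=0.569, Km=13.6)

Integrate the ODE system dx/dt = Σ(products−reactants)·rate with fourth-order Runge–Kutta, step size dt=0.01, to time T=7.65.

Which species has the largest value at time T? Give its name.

RK4 with dt=0.01: 765 steps to T=7.65. Trajectory (selected grid times):
t=0.00: S=27.38 Q=34.82 C=33.26
t=0.85: S=26.49 Q=37.19 C=32.92
t=1.70: S=25.61 Q=39.53 C=32.56
t=2.55: S=24.75 Q=41.86 C=32.21
t=3.40: S=23.89 Q=44.17 C=31.84
t=4.25: S=23.05 Q=46.46 C=31.47
t=5.10: S=22.22 Q=48.73 C=31.10
t=5.95: S=21.40 Q=50.98 C=30.71
t=6.80: S=20.59 Q=53.20 C=30.32
t=7.65: S=19.80 Q=55.41 C=29.92
At T=7.65: S=19.80 Q=55.41 C=29.92; the largest is Q.

Dominant species at T: Q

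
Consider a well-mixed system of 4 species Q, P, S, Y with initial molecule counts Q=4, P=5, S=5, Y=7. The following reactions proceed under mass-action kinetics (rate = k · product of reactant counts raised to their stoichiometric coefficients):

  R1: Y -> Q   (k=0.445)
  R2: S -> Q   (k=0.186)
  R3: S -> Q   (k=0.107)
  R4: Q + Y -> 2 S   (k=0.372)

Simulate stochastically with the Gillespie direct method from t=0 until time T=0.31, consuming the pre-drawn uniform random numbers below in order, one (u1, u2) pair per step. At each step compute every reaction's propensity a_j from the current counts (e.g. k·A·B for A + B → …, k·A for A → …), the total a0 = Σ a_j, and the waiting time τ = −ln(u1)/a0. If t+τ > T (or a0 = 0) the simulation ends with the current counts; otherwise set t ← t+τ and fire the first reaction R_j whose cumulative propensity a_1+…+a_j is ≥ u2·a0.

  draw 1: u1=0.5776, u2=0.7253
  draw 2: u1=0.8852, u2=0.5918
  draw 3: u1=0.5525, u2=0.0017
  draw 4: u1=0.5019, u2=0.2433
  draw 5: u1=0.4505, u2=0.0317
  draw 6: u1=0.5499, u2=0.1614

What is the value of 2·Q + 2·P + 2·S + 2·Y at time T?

Value at T = 42

Check how each reaction changes W = 2·Q + 2·P + 2·S + 2·Y (weight of products minus weight of reactants):
R1: Y -> Q: (2·1) − (2·1) = 2 − 2 = 0
R2: S -> Q: (2·1) − (2·1) = 2 − 2 = 0
R3: S -> Q: (2·1) − (2·1) = 2 − 2 = 0
R4: Q + Y -> 2 S: (2·2) − (2·1 + 2·1) = 4 − 4 = 0
Every reaction leaves W unchanged, so W is conserved and no simulation is needed: W(T) = W(0) = 2·4 + 2·5 + 2·5 + 2·7 = 42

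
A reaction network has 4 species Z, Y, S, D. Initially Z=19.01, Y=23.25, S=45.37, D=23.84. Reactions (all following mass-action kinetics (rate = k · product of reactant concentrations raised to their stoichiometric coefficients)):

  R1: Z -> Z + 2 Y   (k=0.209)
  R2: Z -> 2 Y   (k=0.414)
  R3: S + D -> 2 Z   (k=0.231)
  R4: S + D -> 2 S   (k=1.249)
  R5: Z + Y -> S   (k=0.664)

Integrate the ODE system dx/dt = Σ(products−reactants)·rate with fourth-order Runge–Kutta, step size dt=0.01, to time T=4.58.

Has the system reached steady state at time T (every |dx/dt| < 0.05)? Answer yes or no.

RK4 with dt=0.01: 458 steps to T=4.58. Trajectory (selected grid times):
t=0.00: Z=19.01 Y=23.25 S=45.37 D=23.84
t=0.51: Z=1.84 Y=4.19 S=84.99 D=0.00
t=1.02: Z=0.41 Y=3.56 S=86.22 D=0.00
t=1.53: Z=0.10 Y=3.44 S=86.49 D=0.00
t=2.04: Z=0.03 Y=3.41 S=86.55 D=0.00
t=2.54: Z=0.01 Y=3.40 S=86.57 D=0.00
t=3.05: Z=0.00 Y=3.40 S=86.57 D=0.00
t=3.56: Z=0.00 Y=3.40 S=86.57 D=0.00
t=4.07: Z=0.00 Y=3.40 S=86.57 D=0.00
t=4.58: Z=0.00 Y=3.40 S=86.57 D=0.00
Rates at T: R1=0.0000, R2=0.0000, R3=0.0000, R4=0.0000, R5=0.0001
dx/dt at T (Σ net stoichiometry × rate): Z=-0.0001, Y=-0.0000, S=+0.0001, D=-0.0000
Largest |dx/dt| is |-0.0001| (Z) < 0.05 → steady.

Steady state at T: yes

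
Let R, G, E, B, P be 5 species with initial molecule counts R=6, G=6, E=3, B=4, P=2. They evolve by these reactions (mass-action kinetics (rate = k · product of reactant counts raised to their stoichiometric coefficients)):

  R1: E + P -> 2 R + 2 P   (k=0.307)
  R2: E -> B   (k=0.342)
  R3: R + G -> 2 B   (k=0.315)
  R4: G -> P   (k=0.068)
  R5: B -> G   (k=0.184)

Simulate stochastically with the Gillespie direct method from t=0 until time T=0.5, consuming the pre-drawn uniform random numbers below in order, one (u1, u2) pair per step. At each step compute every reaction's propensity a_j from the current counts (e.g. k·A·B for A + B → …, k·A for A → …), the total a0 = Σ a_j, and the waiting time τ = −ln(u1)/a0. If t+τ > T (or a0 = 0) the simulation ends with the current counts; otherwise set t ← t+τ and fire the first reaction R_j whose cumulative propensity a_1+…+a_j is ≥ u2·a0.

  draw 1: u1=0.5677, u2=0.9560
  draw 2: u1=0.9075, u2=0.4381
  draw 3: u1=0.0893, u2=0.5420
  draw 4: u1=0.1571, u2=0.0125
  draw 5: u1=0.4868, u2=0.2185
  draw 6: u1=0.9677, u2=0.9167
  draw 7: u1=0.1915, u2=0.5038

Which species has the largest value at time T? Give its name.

Dominant species at T: B

t=0.000: R=6 G=6 E=3 B=4 P=2
Draw 1: a1=1.842, a2=1.026, a3=11.340, a4=0.408, a5=0.736, a0=15.352; τ=−ln(0.5677)/15.352=0.037 → t=0.037; u2·a0=0.9560·15.352=14.677; a1+…+a4=14.616 < 14.677 ≤ a1+…+a5=15.352 → R5 fires; R=6 G=7 E=3 B=3 P=2
Draw 2: a1=1.842, a2=1.026, a3=13.230, a4=0.476, a5=0.552, a0=17.126; τ=−ln(0.9075)/17.126=0.006 → t=0.043; u2·a0=0.4381·17.126=7.503; a1+a2=2.868 < 7.503 ≤ a1+…+a3=16.098 → R3 fires; R=5 G=6 E=3 B=5 P=2
Draw 3: a1=1.842, a2=1.026, a3=9.450, a4=0.408, a5=0.920, a0=13.646; τ=−ln(0.0893)/13.646=0.177 → t=0.220; u2·a0=0.5420·13.646=7.396; a1+a2=2.868 < 7.396 ≤ a1+…+a3=12.318 → R3 fires; R=4 G=5 E=3 B=7 P=2
Draw 4: a1=1.842, a2=1.026, a3=6.300, a4=0.340, a5=1.288, a0=10.796; τ=−ln(0.1571)/10.796=0.171 → t=0.391; u2·a0=0.0125·10.796=0.135 ≤ a1=1.842 → R1 fires; R=6 G=5 E=2 B=7 P=3
Draw 5: a1=1.842, a2=0.684, a3=9.450, a4=0.340, a5=1.288, a0=13.604; τ=−ln(0.4868)/13.604=0.053 → t=0.444; u2·a0=0.2185·13.604=2.972; a1+a2=2.526 < 2.972 ≤ a1+…+a3=11.976 → R3 fires; R=5 G=4 E=2 B=9 P=3
Draw 6: a1=1.842, a2=0.684, a3=6.300, a4=0.272, a5=1.656, a0=10.754; τ=−ln(0.9677)/10.754=0.003 → t=0.447; u2·a0=0.9167·10.754=9.858; a1+…+a4=9.098 < 9.858 ≤ a1+…+a5=10.754 → R5 fires; R=5 G=5 E=2 B=8 P=3
Draw 7: a1=1.842, a2=0.684, a3=7.875, a4=0.340, a5=1.472, a0=12.213; τ=−ln(0.1915)/12.213=0.135 → t=0.582 > T=0.5: stop.
At T=0.5: R=5 G=5 E=2 B=8 P=3; the largest is B.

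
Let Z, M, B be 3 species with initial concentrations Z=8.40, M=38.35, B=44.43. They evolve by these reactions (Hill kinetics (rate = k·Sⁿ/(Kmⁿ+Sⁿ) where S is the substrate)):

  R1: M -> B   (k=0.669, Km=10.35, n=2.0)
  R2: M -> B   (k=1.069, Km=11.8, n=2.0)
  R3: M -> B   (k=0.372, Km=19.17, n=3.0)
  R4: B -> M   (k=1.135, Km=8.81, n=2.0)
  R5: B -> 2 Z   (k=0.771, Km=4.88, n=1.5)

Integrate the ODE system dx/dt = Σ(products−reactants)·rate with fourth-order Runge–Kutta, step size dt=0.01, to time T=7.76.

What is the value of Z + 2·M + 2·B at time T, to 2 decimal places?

Value at T = 173.96

Check how each reaction changes W = Z + 2·M + 2·B (weight of products minus weight of reactants):
R1: M -> B: (2·1) − (2·1) = 2 − 2 = 0
R2: M -> B: (2·1) − (2·1) = 2 − 2 = 0
R3: M -> B: (2·1) − (2·1) = 2 − 2 = 0
R4: B -> M: (2·1) − (2·1) = 2 − 2 = 0
R5: B -> 2 Z: (1·2) − (2·1) = 2 − 2 = 0
Every reaction leaves W unchanged, so W is conserved and no simulation is needed: W(T) = W(0) = 8.40 + 2·38.35 + 2·44.43 = 173.96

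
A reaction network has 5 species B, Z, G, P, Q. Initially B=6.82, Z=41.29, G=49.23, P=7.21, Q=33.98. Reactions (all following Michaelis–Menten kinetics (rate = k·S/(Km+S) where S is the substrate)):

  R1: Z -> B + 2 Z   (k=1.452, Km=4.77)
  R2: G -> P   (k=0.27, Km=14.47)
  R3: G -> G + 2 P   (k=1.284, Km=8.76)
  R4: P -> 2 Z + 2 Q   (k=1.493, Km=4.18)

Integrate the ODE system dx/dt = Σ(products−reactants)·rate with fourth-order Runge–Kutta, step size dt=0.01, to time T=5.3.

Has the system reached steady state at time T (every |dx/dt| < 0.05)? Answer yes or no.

Steady state at T: no

RK4 with dt=0.01: 530 steps to T=5.3. Trajectory (selected grid times):
t=0.00: B=6.82 Z=41.29 G=49.23 P=7.21 Q=33.98
t=0.59: B=7.59 Z=43.20 G=49.11 P=8.05 Q=35.12
t=1.18: B=8.36 Z=45.15 G=48.98 P=8.87 Q=36.30
t=1.77: B=9.14 Z=47.14 G=48.86 P=9.67 Q=37.51
t=2.36: B=9.92 Z=49.16 G=48.74 P=10.46 Q=38.76
t=2.94: B=10.69 Z=51.18 G=48.62 P=11.21 Q=40.01
t=3.53: B=11.47 Z=53.26 G=48.49 P=11.97 Q=41.30
t=4.12: B=12.26 Z=55.37 G=48.37 P=12.72 Q=42.62
t=4.71: B=13.05 Z=57.49 G=48.25 P=13.46 Q=43.95
t=5.30: B=13.84 Z=59.64 G=48.13 P=14.19 Q=45.30
Rates at T: R1=1.3445, R2=0.2076, R3=1.0863, R4=1.1532
dx/dt at T (Σ net stoichiometry × rate): B=+1.3445, Z=+3.6509, G=-0.2076, P=+1.2269, Q=+2.3064
Largest |dx/dt| is |+3.6509| (Z) ≥ 0.05 → not steady.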